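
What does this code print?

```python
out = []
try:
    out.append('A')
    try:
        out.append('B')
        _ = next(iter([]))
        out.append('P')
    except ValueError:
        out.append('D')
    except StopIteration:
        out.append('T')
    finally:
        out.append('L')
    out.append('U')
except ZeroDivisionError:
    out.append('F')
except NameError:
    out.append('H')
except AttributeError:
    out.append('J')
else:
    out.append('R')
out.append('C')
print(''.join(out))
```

Execution trace: 'A' (try body) → 'B' (inner try body) → 'T' (inner except StopIteration) → 'L' (inner finally) → 'U' (try body, no exception) → 'R' (else) → 'C' (after the try/except). Output: ABTLURC

Answer: ABTLURC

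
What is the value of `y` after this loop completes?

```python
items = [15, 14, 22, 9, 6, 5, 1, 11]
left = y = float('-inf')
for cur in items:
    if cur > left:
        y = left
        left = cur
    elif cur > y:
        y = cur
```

Second largest (with repeats) in [15, 14, 22, 9, 6, 5, 1, 11]
`y` takes the values: -inf → 14 → 15

Answer: 15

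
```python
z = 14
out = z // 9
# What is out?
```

Trace:
`z = 14` → z = 14
`out = z // 9` → out = 1
So out = 1

Answer: 1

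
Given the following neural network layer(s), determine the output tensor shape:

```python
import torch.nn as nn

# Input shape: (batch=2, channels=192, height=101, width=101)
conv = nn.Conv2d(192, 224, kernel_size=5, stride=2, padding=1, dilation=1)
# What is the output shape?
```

Input: (2, 192, 101, 101) -> Output: (2, 224, 50, 50)

Answer: (2, 224, 50, 50)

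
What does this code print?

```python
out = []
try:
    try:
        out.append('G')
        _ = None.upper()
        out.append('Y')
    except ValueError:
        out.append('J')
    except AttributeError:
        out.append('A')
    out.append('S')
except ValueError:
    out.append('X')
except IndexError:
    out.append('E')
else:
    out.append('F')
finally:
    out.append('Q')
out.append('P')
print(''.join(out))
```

Execution trace: 'G' (inner try body) → 'A' (inner except AttributeError) → 'S' (try body, no exception) → 'F' (else) → 'Q' (finally) → 'P' (after the try/except). Output: GASFQP

Answer: GASFQP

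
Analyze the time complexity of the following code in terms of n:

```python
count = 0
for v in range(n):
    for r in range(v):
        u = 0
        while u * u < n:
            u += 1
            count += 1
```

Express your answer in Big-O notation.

Each loop level contributes: n × n × √n. Multiplying the contributions gives O(n^2√n).

Answer: O(n^2√n)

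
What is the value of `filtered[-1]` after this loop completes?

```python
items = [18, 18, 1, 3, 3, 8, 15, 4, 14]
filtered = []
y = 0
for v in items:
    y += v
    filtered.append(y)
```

Cumulative sum ends at 84
`filtered` takes the values: [] → [18] → [18, 36] → [18, 36, 37] → [18, 36, 37, 40] → [18, 36, 37, 40, 43] → [18, 36, 37, 40, 43, 51] → [18, 36, 37, 40, 43, 51, 66] → [18, 36, 37, 40, 43, 51, 66, 70] → [18, 36, 37, 40, 43, 51, 66, 70, 84]
So `filtered[-1]` = 84

Answer: 84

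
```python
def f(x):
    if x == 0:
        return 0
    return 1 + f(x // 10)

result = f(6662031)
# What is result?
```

Count of digits of 6662031: 7

Answer: 7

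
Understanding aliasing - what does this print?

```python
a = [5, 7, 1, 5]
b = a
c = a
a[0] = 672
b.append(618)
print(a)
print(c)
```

Key concept: multiple aliases.
Step by step:
`a = [5, 7, 1, 5]` → a = [5, 7, 1, 5]
`b = a` → b = [5, 7, 1, 5] (same object as a)
`c = a` → c = [5, 7, 1, 5] (same object as a, b)
`a[0] = 672` → a = [672, 7, 1, 5] (same object as b, c); b = [672, 7, 1, 5] (same object as a, c); c = [672, 7, 1, 5] (same object as a, b)
`b.append(618)` → a = [672, 7, 1, 5, 618] (same object as b, c); b = [672, 7, 1, 5, 618] (same object as a, c); c = [672, 7, 1, 5, 618] (same object as a, b)
`print(a)` → prints [672, 7, 1, 5, 618]
`print(c)` → prints [672, 7, 1, 5, 618]

Answer:
[672, 7, 1, 5, 618]
[672, 7, 1, 5, 618]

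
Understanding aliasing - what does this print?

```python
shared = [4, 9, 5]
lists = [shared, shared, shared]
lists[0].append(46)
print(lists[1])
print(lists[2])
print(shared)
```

Key concept: list of same reference.
Step by step:
`shared = [4, 9, 5]` → shared = [4, 9, 5]
`lists = [shared, shared, shared]` → lists = [[4, 9, 5], [4, 9, 5], [4, 9, 5]]
`lists[0].append(46)` → shared = [4, 9, 5, 46]; lists = [[4, 9, 5, 46], [4, 9, 5, 46], [4, 9, 5, 46]]
`print(lists[1])` → prints [4, 9, 5, 46]
`print(lists[2])` → prints [4, 9, 5, 46]
`print(shared)` → prints [4, 9, 5, 46]

Answer:
[4, 9, 5, 46]
[4, 9, 5, 46]
[4, 9, 5, 46]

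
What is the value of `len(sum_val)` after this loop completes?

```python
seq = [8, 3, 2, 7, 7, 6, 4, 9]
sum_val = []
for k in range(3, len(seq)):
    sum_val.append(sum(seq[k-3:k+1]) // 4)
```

Number of 4-element averages
`sum_val` takes the values: [] → [5] → [5, 4] → [5, 4, 5] → [5, 4, 5, 6] → [5, 4, 5, 6, 6]
So `len(sum_val)` = 5

Answer: 5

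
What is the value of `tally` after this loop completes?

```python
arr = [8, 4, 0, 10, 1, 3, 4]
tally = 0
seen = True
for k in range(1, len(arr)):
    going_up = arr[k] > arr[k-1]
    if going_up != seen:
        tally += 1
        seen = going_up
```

Count direction changes in [8, 4, 0, 10, 1, 3, 4]
`tally` takes the values: 0 → 1 → 2 → 3 → 4

Answer: 4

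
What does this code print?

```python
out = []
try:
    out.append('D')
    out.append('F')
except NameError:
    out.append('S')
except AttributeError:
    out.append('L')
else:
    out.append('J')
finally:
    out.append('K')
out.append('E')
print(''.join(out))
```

Execution trace: 'D' (try body) → 'F' (try body, no exception) → 'J' (else) → 'K' (finally) → 'E' (after the try/except). Output: DFJKE

Answer: DFJKE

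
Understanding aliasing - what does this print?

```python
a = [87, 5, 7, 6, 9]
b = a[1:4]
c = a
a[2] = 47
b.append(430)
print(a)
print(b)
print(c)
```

Key concept: slice vs alias.
Step by step:
`a = [87, 5, 7, 6, 9]` → a = [87, 5, 7, 6, 9]
`b = a[1:4]` → b = [5, 7, 6]
`c = a` → c = [87, 5, 7, 6, 9] (same object as a)
`a[2] = 47` → a = [87, 5, 47, 6, 9] (same object as c); c = [87, 5, 47, 6, 9] (same object as a)
`b.append(430)` → b = [5, 7, 6, 430]
`print(a)` → prints [87, 5, 47, 6, 9]
`print(b)` → prints [5, 7, 6, 430]
`print(c)` → prints [87, 5, 47, 6, 9]

Answer:
[87, 5, 47, 6, 9]
[5, 7, 6, 430]
[87, 5, 47, 6, 9]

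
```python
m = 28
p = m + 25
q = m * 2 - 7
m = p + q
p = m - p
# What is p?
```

Trace:
`m = 28` → m = 28
`p = m + 25` → p = 53
`q = m * 2 - 7` → q = 49
`m = p + q` → m = 102
`p = m - p` → p = 49
So p = 49

Answer: 49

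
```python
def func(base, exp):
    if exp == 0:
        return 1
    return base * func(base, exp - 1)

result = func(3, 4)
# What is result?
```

func(3, 4) = 3 * 3 * 3 * 3 = 81

Answer: 81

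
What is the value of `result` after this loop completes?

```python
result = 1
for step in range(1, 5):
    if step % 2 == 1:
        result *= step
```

Product of odd numbers 1 to 4
`result` takes the values: 1 → 3

Answer: 3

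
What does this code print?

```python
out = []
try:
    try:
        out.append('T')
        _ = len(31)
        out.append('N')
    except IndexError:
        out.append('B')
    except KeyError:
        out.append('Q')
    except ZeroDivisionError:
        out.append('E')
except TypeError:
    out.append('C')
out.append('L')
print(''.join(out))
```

Execution trace: 'T' (try body) → 'C' (outer except TypeError) → 'L' (after the try/except). Output: TCL

Answer: TCL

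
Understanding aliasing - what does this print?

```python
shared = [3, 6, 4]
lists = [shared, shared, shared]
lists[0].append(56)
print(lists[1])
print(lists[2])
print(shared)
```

Key concept: list of same reference.
Step by step:
`shared = [3, 6, 4]` → shared = [3, 6, 4]
`lists = [shared, shared, shared]` → lists = [[3, 6, 4], [3, 6, 4], [3, 6, 4]]
`lists[0].append(56)` → shared = [3, 6, 4, 56]; lists = [[3, 6, 4, 56], [3, 6, 4, 56], [3, 6, 4, 56]]
`print(lists[1])` → prints [3, 6, 4, 56]
`print(lists[2])` → prints [3, 6, 4, 56]
`print(shared)` → prints [3, 6, 4, 56]

Answer:
[3, 6, 4, 56]
[3, 6, 4, 56]
[3, 6, 4, 56]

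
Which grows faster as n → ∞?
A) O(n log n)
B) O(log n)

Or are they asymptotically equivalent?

O(n log n) vs O(log n): Higher order terms dominate.

Answer: A) O(n log n) grows faster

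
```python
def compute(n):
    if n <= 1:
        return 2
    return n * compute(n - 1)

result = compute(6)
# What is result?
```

compute(6) = 6 * 5 * 4 * 3 * 2 * 2 = 1440

Answer: 1440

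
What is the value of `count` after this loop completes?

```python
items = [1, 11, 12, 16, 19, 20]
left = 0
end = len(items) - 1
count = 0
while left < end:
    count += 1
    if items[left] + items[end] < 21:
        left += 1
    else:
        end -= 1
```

Steps to find pair summing to 21
`count` takes the values: 0 → 1 → 2 → 3 → 4 → 5

Answer: 5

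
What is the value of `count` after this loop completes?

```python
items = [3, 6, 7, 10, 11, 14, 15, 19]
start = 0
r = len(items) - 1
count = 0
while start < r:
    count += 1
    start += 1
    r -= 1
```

Iterations until pointers meet (list length 8)
`count` takes the values: 0 → 1 → 2 → 3 → 4

Answer: 4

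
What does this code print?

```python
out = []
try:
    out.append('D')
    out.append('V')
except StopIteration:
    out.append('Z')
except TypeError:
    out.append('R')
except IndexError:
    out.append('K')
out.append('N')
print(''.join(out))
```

Execution trace: 'D' (try body) → 'V' (try body, no exception) → 'N' (after the try/except). Output: DVN

Answer: DVN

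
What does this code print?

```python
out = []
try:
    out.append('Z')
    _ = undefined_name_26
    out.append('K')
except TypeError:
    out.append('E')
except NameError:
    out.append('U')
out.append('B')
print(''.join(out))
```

Execution trace: 'Z' (try body) → 'U' (except NameError) → 'B' (after the try/except). Output: ZUB

Answer: ZUB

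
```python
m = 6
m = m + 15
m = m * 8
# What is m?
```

Trace:
`m = 6` → m = 6
`m = m + 15` → m = 21
`m = m * 8` → m = 168
So m = 168

Answer: 168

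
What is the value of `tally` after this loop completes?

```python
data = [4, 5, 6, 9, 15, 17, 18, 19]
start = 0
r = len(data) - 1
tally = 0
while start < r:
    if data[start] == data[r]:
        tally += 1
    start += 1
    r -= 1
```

Count matching pairs from ends
`tally` takes the values: 0

Answer: 0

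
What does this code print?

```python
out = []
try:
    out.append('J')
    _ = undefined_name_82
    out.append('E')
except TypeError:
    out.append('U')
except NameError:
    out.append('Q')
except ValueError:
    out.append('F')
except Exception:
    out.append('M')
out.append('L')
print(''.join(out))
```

Execution trace: 'J' (try body) → 'Q' (except NameError) → 'L' (after the try/except). Output: JQL

Answer: JQL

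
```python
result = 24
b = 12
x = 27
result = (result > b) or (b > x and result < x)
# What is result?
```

Trace:
`result = 24` → result = 24
`b = 12` → b = 12
`x = 27` → x = 27
`result = (result > b) or (b > x and result < x)` → result = True
So result = True

Answer: True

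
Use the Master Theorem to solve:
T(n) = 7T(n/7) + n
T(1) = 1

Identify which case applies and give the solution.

a=7, b=7, f(n)=n. log_7(7) = 1. Since c=1 = 1, Case 2 applies: T(n) = Θ(n^log_b(a) · log n) = O(n log n).

Answer: O(n log n) - Case 2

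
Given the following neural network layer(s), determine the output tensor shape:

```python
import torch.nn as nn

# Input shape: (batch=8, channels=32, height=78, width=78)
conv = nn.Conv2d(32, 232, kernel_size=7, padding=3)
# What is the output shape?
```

Input: (8, 32, 78, 78) -> Output: (8, 232, 78, 78)

Answer: (8, 232, 78, 78)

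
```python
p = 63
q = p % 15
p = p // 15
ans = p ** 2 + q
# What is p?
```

Trace:
`p = 63` → p = 63
`q = p % 15` → q = 3
`p = p // 15` → p = 4
`ans = p ** 2 + q` → ans = 19
So p = 4

Answer: 4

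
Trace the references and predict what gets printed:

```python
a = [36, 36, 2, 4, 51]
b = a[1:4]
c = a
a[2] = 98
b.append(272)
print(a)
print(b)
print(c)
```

Key concept: slice vs alias.
Step by step:
`a = [36, 36, 2, 4, 51]` → a = [36, 36, 2, 4, 51]
`b = a[1:4]` → b = [36, 2, 4]
`c = a` → c = [36, 36, 2, 4, 51] (same object as a)
`a[2] = 98` → a = [36, 36, 98, 4, 51] (same object as c); c = [36, 36, 98, 4, 51] (same object as a)
`b.append(272)` → b = [36, 2, 4, 272]
`print(a)` → prints [36, 36, 98, 4, 51]
`print(b)` → prints [36, 2, 4, 272]
`print(c)` → prints [36, 36, 98, 4, 51]

Answer:
[36, 36, 98, 4, 51]
[36, 2, 4, 272]
[36, 36, 98, 4, 51]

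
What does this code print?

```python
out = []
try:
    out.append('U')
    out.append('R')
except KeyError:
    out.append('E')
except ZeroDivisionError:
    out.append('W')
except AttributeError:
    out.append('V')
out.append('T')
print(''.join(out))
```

Execution trace: 'U' (try body) → 'R' (try body, no exception) → 'T' (after the try/except). Output: URT

Answer: URT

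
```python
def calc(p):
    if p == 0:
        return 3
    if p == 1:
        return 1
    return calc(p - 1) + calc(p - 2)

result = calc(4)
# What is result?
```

Build up from base cases: calc(0)=3, calc(1)=1, calc(2)=4, calc(3)=5, calc(4)=9

Answer: 9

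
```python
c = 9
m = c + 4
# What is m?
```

Trace:
`c = 9` → c = 9
`m = c + 4` → m = 13
So m = 13

Answer: 13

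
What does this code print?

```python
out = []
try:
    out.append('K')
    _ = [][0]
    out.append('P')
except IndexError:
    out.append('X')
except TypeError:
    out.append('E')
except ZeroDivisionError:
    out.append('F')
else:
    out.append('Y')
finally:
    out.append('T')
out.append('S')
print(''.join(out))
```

Execution trace: 'K' (try body) → 'X' (except IndexError) → 'T' (finally) → 'S' (after the try/except). Output: KXTS

Answer: KXTS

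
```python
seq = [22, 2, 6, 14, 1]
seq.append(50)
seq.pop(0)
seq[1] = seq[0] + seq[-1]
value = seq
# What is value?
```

Trace:
`seq = [22, 2, 6, 14, 1]` → seq = [22, 2, 6, 14, 1]
`seq.append(50)` → seq = [22, 2, 6, 14, 1, 50]
`seq.pop(0)` → seq = [2, 6, 14, 1, 50]
`seq[1] = seq[0] + seq[-1]` → seq = [2, 52, 14, 1, 50]
`value = seq` → value = [2, 52, 14, 1, 50]
So value = [2, 52, 14, 1, 50]

Answer: [2, 52, 14, 1, 50]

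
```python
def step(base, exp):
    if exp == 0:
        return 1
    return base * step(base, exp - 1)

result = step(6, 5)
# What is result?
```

step(6, 5) = 6 * 6 * 6 * 6 * 6 = 7776

Answer: 7776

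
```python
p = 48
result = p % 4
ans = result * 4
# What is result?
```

Trace:
`p = 48` → p = 48
`result = p % 4` → result = 0
`ans = result * 4` → ans = 0
So result = 0

Answer: 0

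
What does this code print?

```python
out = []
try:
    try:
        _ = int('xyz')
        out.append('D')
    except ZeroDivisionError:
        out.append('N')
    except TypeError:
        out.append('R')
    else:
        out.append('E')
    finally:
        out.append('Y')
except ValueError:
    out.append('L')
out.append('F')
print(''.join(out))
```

Execution trace: 'Y' (finally) → 'L' (outer except ValueError) → 'F' (after the try/except). Output: YLF

Answer: YLF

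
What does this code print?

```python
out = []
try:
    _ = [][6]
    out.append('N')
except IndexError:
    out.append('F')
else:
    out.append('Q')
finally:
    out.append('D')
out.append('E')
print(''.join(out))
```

Execution trace: 'F' (except IndexError) → 'D' (finally) → 'E' (after the try/except). Output: FDE

Answer: FDE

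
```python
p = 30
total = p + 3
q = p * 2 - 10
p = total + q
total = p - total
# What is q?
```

Trace:
`p = 30` → p = 30
`total = p + 3` → total = 33
`q = p * 2 - 10` → q = 50
`p = total + q` → p = 83
`total = p - total` → total = 50
So q = 50

Answer: 50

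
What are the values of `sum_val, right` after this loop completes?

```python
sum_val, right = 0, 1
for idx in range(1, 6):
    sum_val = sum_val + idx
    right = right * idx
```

Sum and factorial of 1 to 5
`sum_val, right` takes the values: (0, 1) → (1, 1) → (3, 1) → (3, 2) → (6, 2) → (6, 6) → (10, 6) → (10, 24) → (15, 24) → (15, 120)

Answer: 15, 120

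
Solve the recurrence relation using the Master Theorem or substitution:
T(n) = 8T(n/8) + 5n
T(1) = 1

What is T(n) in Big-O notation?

By Master Theorem: a=8, b=8, f(n)=5n. Since log_8(8) = 1 and f(n) = Θ(n^1), Case 2 applies. T(n) = O(n log n).

Answer: O(n log n)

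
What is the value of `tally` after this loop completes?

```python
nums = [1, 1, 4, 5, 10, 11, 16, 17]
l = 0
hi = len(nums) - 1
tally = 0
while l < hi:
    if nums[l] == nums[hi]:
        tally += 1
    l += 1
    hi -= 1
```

Count matching pairs from ends
`tally` takes the values: 0

Answer: 0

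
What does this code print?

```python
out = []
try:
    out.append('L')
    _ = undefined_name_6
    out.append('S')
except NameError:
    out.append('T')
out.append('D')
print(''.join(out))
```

Execution trace: 'L' (try body) → 'T' (except NameError) → 'D' (after the try/except). Output: LTD

Answer: LTD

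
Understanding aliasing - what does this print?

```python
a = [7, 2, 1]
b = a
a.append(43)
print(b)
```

Key concept: basic list aliasing.
Step by step:
`a = [7, 2, 1]` → a = [7, 2, 1]
`b = a` → b = [7, 2, 1] (same object as a)
`a.append(43)` → a = [7, 2, 1, 43] (same object as b); b = [7, 2, 1, 43] (same object as a)
`print(b)` → prints [7, 2, 1, 43]

Answer: [7, 2, 1, 43]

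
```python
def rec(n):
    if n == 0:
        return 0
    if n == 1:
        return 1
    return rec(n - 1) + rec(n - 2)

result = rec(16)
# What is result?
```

Build up from base cases: rec(0)=0, rec(1)=1, rec(2)=1, rec(3)=2, rec(4)=3, rec(5)=5, rec(6)=8, ..., rec(16)=987

Answer: 987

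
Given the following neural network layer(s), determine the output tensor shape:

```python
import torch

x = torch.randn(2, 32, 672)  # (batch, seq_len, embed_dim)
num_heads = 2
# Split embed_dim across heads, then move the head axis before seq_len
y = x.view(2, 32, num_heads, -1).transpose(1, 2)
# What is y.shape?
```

Input: (2, 32, 672) -> head_dim = 672 // 2 = 336; after view: (2, 32, 2, 336) -> after transpose(1, 2): (2, 2, 32, 336) -> Output: (2, 2, 32, 336)

Answer: (2, 2, 32, 336)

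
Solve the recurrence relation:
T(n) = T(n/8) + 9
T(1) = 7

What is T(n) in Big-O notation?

Each step divides n by 8 and adds 9. After log_8(n) steps we reach T(1)=7. So T(n) = 9·log_8(n) + 7 = O(log n).

Answer: O(log n)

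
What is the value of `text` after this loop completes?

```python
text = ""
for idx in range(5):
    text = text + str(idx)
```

Concatenate digits 0 to 4
`text` takes the values: "" → "0" → "01" → "012" → "0123" → "01234"

Answer: "01234"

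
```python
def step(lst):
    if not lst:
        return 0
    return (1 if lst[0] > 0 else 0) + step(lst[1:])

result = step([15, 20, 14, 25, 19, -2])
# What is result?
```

Count of positive elements in [15, 20, 14, 25, 19, -2] = 5

Answer: 5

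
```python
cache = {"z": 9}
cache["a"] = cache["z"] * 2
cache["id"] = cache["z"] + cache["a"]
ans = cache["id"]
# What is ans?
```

Trace:
`cache = {"z": 9}` → cache = {'z': 9}
`cache["a"] = cache["z"] * 2` → cache = {'z': 9, 'a': 18}
`cache["id"] = cache["z"] + cache["a"]` → cache = {'z': 9, 'a': 18, 'id': 27}
`ans = cache["id"]` → ans = 27
So ans = 27

Answer: 27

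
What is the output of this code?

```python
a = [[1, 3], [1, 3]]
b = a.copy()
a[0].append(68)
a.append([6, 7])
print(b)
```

Key concept: shallow copy with nested lists.
Step by step:
`a = [[1, 3], [1, 3]]` → a = [[1, 3], [1, 3]]
`b = a.copy()` → b = [[1, 3], [1, 3]]
`a[0].append(68)` → a = [[1, 3, 68], [1, 3]]; b = [[1, 3, 68], [1, 3]]
`a.append([6, 7])` → a = [[1, 3, 68], [1, 3], [6, 7]]
`print(b)` → prints [[1, 3, 68], [1, 3]]

Answer: [[1, 3, 68], [1, 3]]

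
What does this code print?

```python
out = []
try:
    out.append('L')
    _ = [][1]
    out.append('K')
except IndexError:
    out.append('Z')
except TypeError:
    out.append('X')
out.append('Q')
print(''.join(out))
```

Execution trace: 'L' (try body) → 'Z' (except IndexError) → 'Q' (after the try/except). Output: LZQ

Answer: LZQ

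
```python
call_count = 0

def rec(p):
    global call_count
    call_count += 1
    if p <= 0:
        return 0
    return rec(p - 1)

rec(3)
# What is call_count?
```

Linear recursion stepping by 1: 4 calls from p=3 down to ≤0.

Answer: 4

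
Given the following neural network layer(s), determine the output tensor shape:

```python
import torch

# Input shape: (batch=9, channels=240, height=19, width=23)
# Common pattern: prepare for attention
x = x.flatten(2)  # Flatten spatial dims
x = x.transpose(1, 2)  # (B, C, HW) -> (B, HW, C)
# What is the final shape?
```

Input: (9, 240, 19, 23) -> after flatten(2): (9, 240, 437) -> Output: (9, 437, 240)

Answer: (9, 437, 240)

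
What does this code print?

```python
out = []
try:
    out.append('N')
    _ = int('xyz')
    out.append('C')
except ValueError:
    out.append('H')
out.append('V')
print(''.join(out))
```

Execution trace: 'N' (try body) → 'H' (except ValueError) → 'V' (after the try/except). Output: NHV

Answer: NHV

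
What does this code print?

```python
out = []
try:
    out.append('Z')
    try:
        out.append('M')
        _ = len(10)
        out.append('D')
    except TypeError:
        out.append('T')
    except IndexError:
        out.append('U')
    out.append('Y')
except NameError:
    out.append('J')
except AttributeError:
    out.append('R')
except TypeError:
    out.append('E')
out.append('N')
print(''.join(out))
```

Execution trace: 'Z' (try body) → 'M' (inner try body) → 'T' (inner except TypeError) → 'Y' (try body, no exception) → 'N' (after the try/except). Output: ZMTYN

Answer: ZMTYN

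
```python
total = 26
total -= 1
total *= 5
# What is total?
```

Trace:
`total = 26` → total = 26
`total -= 1` → total = 25
`total *= 5` → total = 125
So total = 125

Answer: 125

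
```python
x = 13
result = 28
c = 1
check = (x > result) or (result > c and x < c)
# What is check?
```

Trace:
`x = 13` → x = 13
`result = 28` → result = 28
`c = 1` → c = 1
`check = (x > result) or (result > c and x < c)` → check = False
So check = False

Answer: False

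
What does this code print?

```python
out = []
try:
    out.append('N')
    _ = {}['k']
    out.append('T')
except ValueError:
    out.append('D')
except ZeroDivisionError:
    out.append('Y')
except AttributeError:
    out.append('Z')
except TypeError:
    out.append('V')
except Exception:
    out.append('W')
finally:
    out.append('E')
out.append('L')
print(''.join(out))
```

Execution trace: 'N' (try body) → 'W' (except Exception) → 'E' (finally) → 'L' (after the try/except). Output: NWEL

Answer: NWEL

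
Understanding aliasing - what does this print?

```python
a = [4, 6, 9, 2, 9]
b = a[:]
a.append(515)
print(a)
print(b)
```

Key concept: slice [:] creates copy.
Step by step:
`a = [4, 6, 9, 2, 9]` → a = [4, 6, 9, 2, 9]
`b = a[:]` → b = [4, 6, 9, 2, 9]
`a.append(515)` → a = [4, 6, 9, 2, 9, 515]
`print(a)` → prints [4, 6, 9, 2, 9, 515]
`print(b)` → prints [4, 6, 9, 2, 9]

Answer:
[4, 6, 9, 2, 9, 515]
[4, 6, 9, 2, 9]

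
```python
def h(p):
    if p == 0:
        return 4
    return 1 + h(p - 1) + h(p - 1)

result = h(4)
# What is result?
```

h(p) = 1 + 2·h(p-1), h(0)=4. Closed form: (4+1)·2^4 - 1 = 79.

Answer: 79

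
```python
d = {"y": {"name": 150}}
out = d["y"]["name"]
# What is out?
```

Trace:
`d = {"y": {"name": 150}}` → d = {'y': {'name': 150}}
`out = d["y"]["name"]` → out = 150
So out = 150

Answer: 150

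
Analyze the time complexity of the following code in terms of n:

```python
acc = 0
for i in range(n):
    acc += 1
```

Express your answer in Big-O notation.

Each loop level contributes: n. Multiplying the contributions gives O(n).

Answer: O(n)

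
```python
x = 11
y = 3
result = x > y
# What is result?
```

Trace:
`x = 11` → x = 11
`y = 3` → y = 3
`result = x > y` → result = True
So result = True

Answer: True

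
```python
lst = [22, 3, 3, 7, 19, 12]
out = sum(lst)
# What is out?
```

Trace:
`lst = [22, 3, 3, 7, 19, 12]` → lst = [22, 3, 3, 7, 19, 12]
`out = sum(lst)` → out = 66
So out = 66

Answer: 66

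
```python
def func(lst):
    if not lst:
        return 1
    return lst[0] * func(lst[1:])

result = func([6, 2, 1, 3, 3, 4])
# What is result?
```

Product over [6, 2, 1, 3, 3, 4] = 6 * 2 * 1 * 3 * 3 * 4 = 432

Answer: 432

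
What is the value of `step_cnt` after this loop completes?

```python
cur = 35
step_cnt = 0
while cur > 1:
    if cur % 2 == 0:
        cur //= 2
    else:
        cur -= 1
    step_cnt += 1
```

Steps to reduce 35 to 1
`step_cnt` takes the values: 0 → 1 → 2 → 3 → 4 → 5 → 6 → 7

Answer: 7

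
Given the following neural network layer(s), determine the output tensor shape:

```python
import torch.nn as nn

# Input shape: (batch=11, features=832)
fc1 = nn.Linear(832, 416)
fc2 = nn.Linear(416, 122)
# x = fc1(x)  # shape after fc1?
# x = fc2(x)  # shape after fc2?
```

Input: (11, 832) -> after fc1: (11, 416) -> Output: (11, 122)

Answer: (11, 122)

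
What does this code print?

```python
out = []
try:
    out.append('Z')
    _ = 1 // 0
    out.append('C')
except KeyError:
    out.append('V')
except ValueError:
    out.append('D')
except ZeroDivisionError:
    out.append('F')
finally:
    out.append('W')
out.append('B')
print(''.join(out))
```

Execution trace: 'Z' (try body) → 'F' (except ZeroDivisionError) → 'W' (finally) → 'B' (after the try/except). Output: ZFWB

Answer: ZFWB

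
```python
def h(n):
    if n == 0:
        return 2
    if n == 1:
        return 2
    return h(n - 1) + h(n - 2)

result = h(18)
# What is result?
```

Build up from base cases: h(0)=2, h(1)=2, h(2)=4, h(3)=6, h(4)=10, h(5)=16, h(6)=26, ..., h(18)=8362

Answer: 8362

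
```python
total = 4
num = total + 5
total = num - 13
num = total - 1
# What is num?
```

Trace:
`total = 4` → total = 4
`num = total + 5` → num = 9
`total = num - 13` → total = -4
`num = total - 1` → num = -5
So num = -5

Answer: -5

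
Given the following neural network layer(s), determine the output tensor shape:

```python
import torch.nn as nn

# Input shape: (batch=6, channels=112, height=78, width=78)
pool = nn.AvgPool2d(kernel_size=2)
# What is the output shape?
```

Input: (6, 112, 78, 78) -> Output: (6, 112, 39, 39)

Answer: (6, 112, 39, 39)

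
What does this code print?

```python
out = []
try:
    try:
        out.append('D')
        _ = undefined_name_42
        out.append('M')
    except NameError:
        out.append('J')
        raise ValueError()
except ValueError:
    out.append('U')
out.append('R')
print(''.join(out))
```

Execution trace: 'D' (inner try body) → 'J' (inner except NameError) → 'U' (outer except ValueError) → 'R' (after the try/except). Output: DJUR

Answer: DJUR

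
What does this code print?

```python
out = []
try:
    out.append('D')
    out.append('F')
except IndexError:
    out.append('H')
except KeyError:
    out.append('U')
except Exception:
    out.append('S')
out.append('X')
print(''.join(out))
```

Execution trace: 'D' (try body) → 'F' (try body, no exception) → 'X' (after the try/except). Output: DFX

Answer: DFX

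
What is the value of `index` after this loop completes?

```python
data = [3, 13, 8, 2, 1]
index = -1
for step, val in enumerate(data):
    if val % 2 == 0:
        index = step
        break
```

First even number index in [3, 13, 8, 2, 1]
`index` takes the values: -1 → 2

Answer: 2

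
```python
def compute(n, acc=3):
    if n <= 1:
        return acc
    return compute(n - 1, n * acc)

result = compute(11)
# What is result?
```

Accumulator trace (n, acc): (11, 3) -> (10, 33) -> (9, 330) -> (8, 2970) -> (7, 23760) -> (6, 166320) -> (5, 997920) -> (4, 4989600) -> (3, 19958400) -> (2, 59875200) -> (1, 119750400) -> return 119750400

Answer: 119750400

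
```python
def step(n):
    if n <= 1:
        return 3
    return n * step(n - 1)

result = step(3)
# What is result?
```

step(3) = 3 * 2 * 3 = 18

Answer: 18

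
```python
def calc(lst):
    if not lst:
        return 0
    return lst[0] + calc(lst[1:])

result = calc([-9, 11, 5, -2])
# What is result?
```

(-9) + 11 + 5 + (-2) + 0 = 5

Answer: 5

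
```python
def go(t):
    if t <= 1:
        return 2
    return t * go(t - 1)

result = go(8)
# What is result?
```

go(8) = 8 * 7 * 6 * 5 * 4 * 3 * 2 * 2 = 80640

Answer: 80640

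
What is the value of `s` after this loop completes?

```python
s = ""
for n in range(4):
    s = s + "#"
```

Repeat '#' 4 times
`s` takes the values: "" → "#" → "##" → "###" → "####"

Answer: "####"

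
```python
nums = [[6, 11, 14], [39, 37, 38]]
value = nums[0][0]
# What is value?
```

Trace:
`nums = [[6, 11, 14], [39, 37, 38]]` → nums = [[6, 11, 14], [39, 37, 38]]
`value = nums[0][0]` → value = 6
So value = 6

Answer: 6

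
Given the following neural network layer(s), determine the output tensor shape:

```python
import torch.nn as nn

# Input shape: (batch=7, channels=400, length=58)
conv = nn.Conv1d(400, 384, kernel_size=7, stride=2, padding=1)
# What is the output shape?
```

Input: (7, 400, 58) -> Output: (7, 384, 27)

Answer: (7, 384, 27)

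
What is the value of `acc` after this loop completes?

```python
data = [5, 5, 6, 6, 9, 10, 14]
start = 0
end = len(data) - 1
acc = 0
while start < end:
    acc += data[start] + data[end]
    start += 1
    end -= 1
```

Sum of pairs from ends
`acc` takes the values: 0 → 19 → 34 → 49

Answer: 49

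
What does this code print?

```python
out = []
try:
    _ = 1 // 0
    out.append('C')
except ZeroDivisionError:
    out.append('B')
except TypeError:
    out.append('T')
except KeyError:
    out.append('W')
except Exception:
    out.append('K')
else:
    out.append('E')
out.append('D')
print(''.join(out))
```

Execution trace: 'B' (except ZeroDivisionError) → 'D' (after the try/except). Output: BD

Answer: BD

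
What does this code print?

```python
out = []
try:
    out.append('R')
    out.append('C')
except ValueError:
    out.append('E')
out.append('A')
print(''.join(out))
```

Execution trace: 'R' (try body) → 'C' (try body, no exception) → 'A' (after the try/except). Output: RCA

Answer: RCA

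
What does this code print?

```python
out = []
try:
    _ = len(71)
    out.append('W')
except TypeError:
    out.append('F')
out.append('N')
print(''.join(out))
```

Execution trace: 'F' (except TypeError) → 'N' (after the try/except). Output: FN

Answer: FN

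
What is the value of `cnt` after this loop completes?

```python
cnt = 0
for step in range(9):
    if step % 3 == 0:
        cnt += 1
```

Count numbers divisible by 3 in range(9)
`cnt` takes the values: 0 → 1 → 2 → 3

Answer: 3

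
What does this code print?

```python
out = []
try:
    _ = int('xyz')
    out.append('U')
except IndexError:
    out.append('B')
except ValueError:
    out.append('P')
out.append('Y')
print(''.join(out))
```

Execution trace: 'P' (except ValueError) → 'Y' (after the try/except). Output: PY

Answer: PY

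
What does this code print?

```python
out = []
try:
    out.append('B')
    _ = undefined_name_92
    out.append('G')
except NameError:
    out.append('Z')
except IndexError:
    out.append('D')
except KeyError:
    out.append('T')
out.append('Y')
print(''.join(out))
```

Execution trace: 'B' (try body) → 'Z' (except NameError) → 'Y' (after the try/except). Output: BZY

Answer: BZY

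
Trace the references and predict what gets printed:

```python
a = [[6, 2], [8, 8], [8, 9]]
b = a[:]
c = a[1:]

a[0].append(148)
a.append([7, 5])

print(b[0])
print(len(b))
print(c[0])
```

Key concept: slice with nested mutation.
Step by step:
`a = [[6, 2], [8, 8], [8, 9]]` → a = [[6, 2], [8, 8], [8, 9]]
`b = a[:]` → b = [[6, 2], [8, 8], [8, 9]]
`c = a[1:]` → c = [[8, 8], [8, 9]]
`a[0].append(148)` → a = [[6, 2, 148], [8, 8], [8, 9]]; b = [[6, 2, 148], [8, 8], [8, 9]]
`a.append([7, 5])` → a = [[6, 2, 148], [8, 8], [8, 9], [7, 5]]
`print(b[0])` → prints [6, 2, 148]
`print(len(b))` → prints 3
`print(c[0])` → prints [8, 8]

Answer:
[6, 2, 148]
3
[8, 8]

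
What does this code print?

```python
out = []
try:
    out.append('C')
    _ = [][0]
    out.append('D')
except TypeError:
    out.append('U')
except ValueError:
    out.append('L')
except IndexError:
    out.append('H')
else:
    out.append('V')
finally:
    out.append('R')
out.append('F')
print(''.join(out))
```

Execution trace: 'C' (try body) → 'H' (except IndexError) → 'R' (finally) → 'F' (after the try/except). Output: CHRF

Answer: CHRF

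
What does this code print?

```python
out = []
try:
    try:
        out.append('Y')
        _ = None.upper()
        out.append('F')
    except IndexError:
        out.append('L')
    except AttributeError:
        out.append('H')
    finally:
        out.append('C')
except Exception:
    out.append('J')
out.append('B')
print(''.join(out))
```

Execution trace: 'Y' (inner try body) → 'H' (inner except AttributeError) → 'C' (inner finally) → 'B' (after the try/except). Output: YHCB

Answer: YHCB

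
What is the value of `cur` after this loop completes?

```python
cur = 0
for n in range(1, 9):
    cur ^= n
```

XOR of 1 to 8
`cur` takes the values: 0 → 1 → 3 → 0 → 4 → 1 → 7 → 0 → 8

Answer: 8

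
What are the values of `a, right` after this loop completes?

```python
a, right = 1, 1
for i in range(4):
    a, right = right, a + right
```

Fibonacci: after 4 iterations
`a, right` takes the values: (1, 1) → (1, 2) → (2, 3) → (3, 5) → (5, 8)

Answer: 5, 8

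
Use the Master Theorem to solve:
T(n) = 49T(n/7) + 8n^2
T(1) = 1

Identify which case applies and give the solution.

a=49, b=7, f(n)=8n^2. log_7(49) = 2. Since c=2 = 2, Case 2 applies: T(n) = Θ(n^log_b(a) · log n) = O(n^2 log n).

Answer: O(n^2 log n) - Case 2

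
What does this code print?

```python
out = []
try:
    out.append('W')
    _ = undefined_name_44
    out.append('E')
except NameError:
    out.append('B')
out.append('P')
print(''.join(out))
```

Execution trace: 'W' (try body) → 'B' (except NameError) → 'P' (after the try/except). Output: WBP

Answer: WBP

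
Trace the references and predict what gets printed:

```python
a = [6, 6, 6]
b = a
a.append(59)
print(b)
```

Key concept: basic list aliasing.
Step by step:
`a = [6, 6, 6]` → a = [6, 6, 6]
`b = a` → b = [6, 6, 6] (same object as a)
`a.append(59)` → a = [6, 6, 6, 59] (same object as b); b = [6, 6, 6, 59] (same object as a)
`print(b)` → prints [6, 6, 6, 59]

Answer: [6, 6, 6, 59]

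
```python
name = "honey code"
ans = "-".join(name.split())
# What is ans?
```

Trace:
`name = "honey code"` → name = 'honey code'
`ans = "-".join(name.split())` → ans = 'honey-code'
So ans = 'honey-code'

Answer: 'honey-code'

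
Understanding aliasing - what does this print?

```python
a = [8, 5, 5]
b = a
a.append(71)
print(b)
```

Key concept: basic list aliasing.
Step by step:
`a = [8, 5, 5]` → a = [8, 5, 5]
`b = a` → b = [8, 5, 5] (same object as a)
`a.append(71)` → a = [8, 5, 5, 71] (same object as b); b = [8, 5, 5, 71] (same object as a)
`print(b)` → prints [8, 5, 5, 71]

Answer: [8, 5, 5, 71]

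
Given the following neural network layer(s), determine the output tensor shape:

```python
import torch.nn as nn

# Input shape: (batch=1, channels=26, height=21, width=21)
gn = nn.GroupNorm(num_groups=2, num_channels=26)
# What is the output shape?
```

Input: (1, 26, 21, 21) -> Output: (1, 26, 21, 21)

Answer: (1, 26, 21, 21)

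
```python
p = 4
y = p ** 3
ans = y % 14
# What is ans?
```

Trace:
`p = 4` → p = 4
`y = p ** 3` → y = 64
`ans = y % 14` → ans = 8
So ans = 8

Answer: 8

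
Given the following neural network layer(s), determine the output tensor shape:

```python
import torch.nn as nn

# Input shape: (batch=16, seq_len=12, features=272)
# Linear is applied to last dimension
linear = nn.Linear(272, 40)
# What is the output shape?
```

Input: (16, 12, 272) -> Output: (16, 12, 40)

Answer: (16, 12, 40)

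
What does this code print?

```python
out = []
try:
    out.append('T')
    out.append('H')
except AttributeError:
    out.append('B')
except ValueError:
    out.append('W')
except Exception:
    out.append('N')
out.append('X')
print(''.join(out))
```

Execution trace: 'T' (try body) → 'H' (try body, no exception) → 'X' (after the try/except). Output: THX

Answer: THX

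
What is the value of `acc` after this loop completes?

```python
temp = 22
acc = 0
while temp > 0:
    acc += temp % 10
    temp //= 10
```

Sum digits of 22
`acc` takes the values: 0 → 2 → 4

Answer: 4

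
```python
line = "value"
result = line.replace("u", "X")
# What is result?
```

Trace:
`line = "value"` → line = 'value'
`result = line.replace("u", "X")` → result = 'valXe'
So result = 'valXe'

Answer: 'valXe'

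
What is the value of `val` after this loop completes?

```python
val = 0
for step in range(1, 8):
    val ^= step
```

XOR of 1 to 7
`val` takes the values: 0 → 1 → 3 → 0 → 4 → 1 → 7 → 0

Answer: 0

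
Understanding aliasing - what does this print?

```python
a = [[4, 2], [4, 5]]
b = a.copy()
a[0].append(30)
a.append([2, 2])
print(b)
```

Key concept: shallow copy with nested lists.
Step by step:
`a = [[4, 2], [4, 5]]` → a = [[4, 2], [4, 5]]
`b = a.copy()` → b = [[4, 2], [4, 5]]
`a[0].append(30)` → a = [[4, 2, 30], [4, 5]]; b = [[4, 2, 30], [4, 5]]
`a.append([2, 2])` → a = [[4, 2, 30], [4, 5], [2, 2]]
`print(b)` → prints [[4, 2, 30], [4, 5]]

Answer: [[4, 2, 30], [4, 5]]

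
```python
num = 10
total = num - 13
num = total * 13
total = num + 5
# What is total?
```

Trace:
`num = 10` → num = 10
`total = num - 13` → total = -3
`num = total * 13` → num = -39
`total = num + 5` → total = -34
So total = -34

Answer: -34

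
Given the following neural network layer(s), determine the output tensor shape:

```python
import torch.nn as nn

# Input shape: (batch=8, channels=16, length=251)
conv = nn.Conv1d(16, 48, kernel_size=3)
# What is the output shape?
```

Input: (8, 16, 251) -> Output: (8, 48, 249)

Answer: (8, 48, 249)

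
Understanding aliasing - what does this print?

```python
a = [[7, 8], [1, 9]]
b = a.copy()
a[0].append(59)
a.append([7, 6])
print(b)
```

Key concept: shallow copy with nested lists.
Step by step:
`a = [[7, 8], [1, 9]]` → a = [[7, 8], [1, 9]]
`b = a.copy()` → b = [[7, 8], [1, 9]]
`a[0].append(59)` → a = [[7, 8, 59], [1, 9]]; b = [[7, 8, 59], [1, 9]]
`a.append([7, 6])` → a = [[7, 8, 59], [1, 9], [7, 6]]
`print(b)` → prints [[7, 8, 59], [1, 9]]

Answer: [[7, 8, 59], [1, 9]]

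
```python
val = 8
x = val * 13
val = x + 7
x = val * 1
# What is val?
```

Trace:
`val = 8` → val = 8
`x = val * 13` → x = 104
`val = x + 7` → val = 111
`x = val * 1` → x = 111
So val = 111

Answer: 111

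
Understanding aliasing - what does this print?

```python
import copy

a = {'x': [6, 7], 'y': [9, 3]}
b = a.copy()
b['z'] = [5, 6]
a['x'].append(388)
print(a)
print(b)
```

Key concept: shallow copy of dict with mutable values.
Step by step:
`a = {'x': [6, 7], 'y': [9, 3]}` → a = {'x': [6, 7], 'y': [9, 3]}
`b = a.copy()` → b = {'x': [6, 7], 'y': [9, 3]}
`b['z'] = [5, 6]` → b = {'x': [6, 7], 'y': [9, 3], 'z': [5, 6]}
`a['x'].append(388)` → a = {'x': [6, 7, 388], 'y': [9, 3]}; b = {'x': [6, 7, 388], 'y': [9, 3], 'z': [5, 6]}
`print(a)` → prints {'x': [6, 7, 388], 'y': [9, 3]}
`print(b)` → prints {'x': [6, 7, 388], 'y': [9, 3], 'z': [5, 6]}

Answer:
{'x': [6, 7, 388], 'y': [9, 3]}
{'x': [6, 7, 388], 'y': [9, 3], 'z': [5, 6]}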